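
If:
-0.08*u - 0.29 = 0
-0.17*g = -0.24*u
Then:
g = -5.12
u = -3.62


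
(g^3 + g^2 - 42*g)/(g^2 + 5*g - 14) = g*(g - 6)/(g - 2)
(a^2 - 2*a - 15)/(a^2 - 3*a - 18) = (a - 5)/(a - 6)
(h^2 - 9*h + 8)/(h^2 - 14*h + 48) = (h - 1)/(h - 6)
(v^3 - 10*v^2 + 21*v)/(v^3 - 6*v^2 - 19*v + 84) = v/(v + 4)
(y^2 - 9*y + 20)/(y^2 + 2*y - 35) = (y - 4)/(y + 7)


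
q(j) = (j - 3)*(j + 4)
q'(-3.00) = -5.00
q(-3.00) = -6.00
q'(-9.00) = -17.00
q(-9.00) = 60.00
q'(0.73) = 2.46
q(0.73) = -10.74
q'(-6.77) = -12.54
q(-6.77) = 27.06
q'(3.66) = 8.32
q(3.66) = 5.06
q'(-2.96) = -4.92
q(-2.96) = -6.20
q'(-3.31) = -5.62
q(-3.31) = -4.35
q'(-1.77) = -2.54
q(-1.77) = -10.64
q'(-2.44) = -3.88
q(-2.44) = -8.49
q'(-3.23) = -5.46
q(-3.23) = -4.80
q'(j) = 2*j + 1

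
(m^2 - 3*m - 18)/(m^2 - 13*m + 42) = (m + 3)/(m - 7)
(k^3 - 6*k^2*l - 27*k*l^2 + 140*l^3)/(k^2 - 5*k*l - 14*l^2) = (k^2 + k*l - 20*l^2)/(k + 2*l)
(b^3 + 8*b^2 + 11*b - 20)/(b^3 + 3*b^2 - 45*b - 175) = (b^2 + 3*b - 4)/(b^2 - 2*b - 35)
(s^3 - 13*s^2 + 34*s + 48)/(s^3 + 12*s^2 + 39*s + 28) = (s^2 - 14*s + 48)/(s^2 + 11*s + 28)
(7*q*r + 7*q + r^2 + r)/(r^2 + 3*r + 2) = (7*q + r)/(r + 2)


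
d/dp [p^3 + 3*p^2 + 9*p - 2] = 3*p^2 + 6*p + 9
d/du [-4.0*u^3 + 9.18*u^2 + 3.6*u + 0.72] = -12.0*u^2 + 18.36*u + 3.6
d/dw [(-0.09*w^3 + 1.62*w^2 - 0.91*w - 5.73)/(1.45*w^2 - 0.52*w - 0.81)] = (-0.1305*w^4 + 0.0935999999999995*w^3 + 0.6958*w^2 + 13.9926*w - 2.2425)/(2.1025*w^4 - 1.508*w^3 - 2.0786*w^2 + 0.8424*w + 0.6561)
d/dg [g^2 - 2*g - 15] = 2*g - 2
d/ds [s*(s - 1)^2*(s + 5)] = 4*s^3 + 9*s^2 - 18*s + 5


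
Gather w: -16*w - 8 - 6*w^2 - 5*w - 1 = -6*w^2 - 21*w - 9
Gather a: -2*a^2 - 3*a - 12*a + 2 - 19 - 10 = -2*a^2 - 15*a - 27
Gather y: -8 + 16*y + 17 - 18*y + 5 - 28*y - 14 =-30*y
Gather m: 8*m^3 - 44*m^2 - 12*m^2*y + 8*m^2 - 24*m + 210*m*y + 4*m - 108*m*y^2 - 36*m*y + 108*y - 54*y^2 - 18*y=8*m^3 + m^2*(-12*y - 36) + m*(-108*y^2 + 174*y - 20) - 54*y^2 + 90*y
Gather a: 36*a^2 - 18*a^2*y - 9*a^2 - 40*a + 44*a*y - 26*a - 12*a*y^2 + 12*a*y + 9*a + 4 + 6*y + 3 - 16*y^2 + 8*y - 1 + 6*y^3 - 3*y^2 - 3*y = a^2*(27 - 18*y) + a*(-12*y^2 + 56*y - 57) + 6*y^3 - 19*y^2 + 11*y + 6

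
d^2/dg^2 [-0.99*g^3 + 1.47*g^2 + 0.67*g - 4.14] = 2.94 - 5.94*g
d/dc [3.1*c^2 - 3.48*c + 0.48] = 6.2*c - 3.48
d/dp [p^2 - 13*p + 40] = 2*p - 13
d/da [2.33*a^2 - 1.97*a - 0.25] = 4.66*a - 1.97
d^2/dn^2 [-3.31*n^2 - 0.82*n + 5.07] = -6.62000000000000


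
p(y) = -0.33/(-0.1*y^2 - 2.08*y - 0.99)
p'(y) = -0.33*(0.2*y + 2.08)/(-0.1*y^2 - 2.08*y - 0.99)^2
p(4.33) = 0.03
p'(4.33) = -0.01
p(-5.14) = -0.05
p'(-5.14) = -0.01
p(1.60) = 0.07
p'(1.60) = -0.04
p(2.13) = 0.06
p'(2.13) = -0.02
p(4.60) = 0.03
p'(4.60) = -0.01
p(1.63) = 0.07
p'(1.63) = -0.04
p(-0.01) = 0.34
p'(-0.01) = -0.73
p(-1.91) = -0.13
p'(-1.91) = -0.08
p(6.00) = 0.02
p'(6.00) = -0.00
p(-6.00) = -0.04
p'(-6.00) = -0.00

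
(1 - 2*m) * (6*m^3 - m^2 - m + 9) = -12*m^4 + 8*m^3 + m^2 - 19*m + 9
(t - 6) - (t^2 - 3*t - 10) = -t^2 + 4*t + 4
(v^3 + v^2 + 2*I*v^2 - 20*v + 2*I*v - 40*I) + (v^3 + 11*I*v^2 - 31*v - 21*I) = 2*v^3 + v^2 + 13*I*v^2 - 51*v + 2*I*v - 61*I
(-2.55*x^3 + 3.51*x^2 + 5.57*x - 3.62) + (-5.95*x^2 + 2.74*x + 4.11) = -2.55*x^3 - 2.44*x^2 + 8.31*x + 0.49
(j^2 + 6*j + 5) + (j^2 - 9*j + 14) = 2*j^2 - 3*j + 19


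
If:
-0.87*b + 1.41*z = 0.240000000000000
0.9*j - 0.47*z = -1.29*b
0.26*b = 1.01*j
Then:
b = 0.06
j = 0.02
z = 0.21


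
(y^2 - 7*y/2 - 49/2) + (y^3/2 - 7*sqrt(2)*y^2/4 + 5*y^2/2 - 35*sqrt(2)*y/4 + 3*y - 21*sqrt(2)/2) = y^3/2 - 7*sqrt(2)*y^2/4 + 7*y^2/2 - 35*sqrt(2)*y/4 - y/2 - 49/2 - 21*sqrt(2)/2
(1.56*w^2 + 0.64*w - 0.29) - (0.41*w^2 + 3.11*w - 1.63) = 1.15*w^2 - 2.47*w + 1.34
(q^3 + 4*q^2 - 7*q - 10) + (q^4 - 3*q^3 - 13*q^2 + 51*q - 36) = q^4 - 2*q^3 - 9*q^2 + 44*q - 46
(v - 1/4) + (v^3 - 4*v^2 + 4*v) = v^3 - 4*v^2 + 5*v - 1/4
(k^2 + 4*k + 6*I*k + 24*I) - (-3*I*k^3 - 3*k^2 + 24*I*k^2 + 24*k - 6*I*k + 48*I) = 3*I*k^3 + 4*k^2 - 24*I*k^2 - 20*k + 12*I*k - 24*I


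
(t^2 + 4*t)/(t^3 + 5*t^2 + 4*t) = 1/(t + 1)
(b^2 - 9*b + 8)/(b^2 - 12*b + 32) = (b - 1)/(b - 4)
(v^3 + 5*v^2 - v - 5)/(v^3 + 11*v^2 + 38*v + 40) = (v^2 - 1)/(v^2 + 6*v + 8)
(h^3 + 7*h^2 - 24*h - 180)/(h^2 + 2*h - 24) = (h^2 + h - 30)/(h - 4)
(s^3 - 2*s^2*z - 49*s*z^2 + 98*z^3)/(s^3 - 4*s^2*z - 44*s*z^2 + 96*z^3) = (-s^2 + 49*z^2)/(-s^2 + 2*s*z + 48*z^2)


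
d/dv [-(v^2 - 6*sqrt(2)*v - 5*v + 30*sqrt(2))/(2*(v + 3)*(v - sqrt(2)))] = (-8*v^2 - 5*sqrt(2)*v^2 + 66*sqrt(2)*v - 96 + 75*sqrt(2))/(2*(v^4 - 2*sqrt(2)*v^3 + 6*v^3 - 12*sqrt(2)*v^2 + 11*v^2 - 18*sqrt(2)*v + 12*v + 18))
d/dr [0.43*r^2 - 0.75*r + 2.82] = 0.86*r - 0.75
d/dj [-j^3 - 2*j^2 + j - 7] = -3*j^2 - 4*j + 1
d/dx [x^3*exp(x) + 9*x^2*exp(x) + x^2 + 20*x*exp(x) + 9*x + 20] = x^3*exp(x) + 12*x^2*exp(x) + 38*x*exp(x) + 2*x + 20*exp(x) + 9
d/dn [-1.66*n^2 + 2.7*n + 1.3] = 2.7 - 3.32*n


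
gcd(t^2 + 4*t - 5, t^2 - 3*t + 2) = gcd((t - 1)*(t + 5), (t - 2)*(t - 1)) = t - 1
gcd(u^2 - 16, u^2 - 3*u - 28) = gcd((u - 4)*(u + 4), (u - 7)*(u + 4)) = u + 4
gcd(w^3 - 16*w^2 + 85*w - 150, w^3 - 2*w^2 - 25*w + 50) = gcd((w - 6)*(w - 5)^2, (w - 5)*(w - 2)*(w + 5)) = w - 5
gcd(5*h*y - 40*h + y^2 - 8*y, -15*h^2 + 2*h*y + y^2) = 5*h + y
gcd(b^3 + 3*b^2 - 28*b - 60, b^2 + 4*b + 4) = b + 2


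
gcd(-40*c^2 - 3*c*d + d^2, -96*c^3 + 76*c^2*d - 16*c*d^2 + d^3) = 8*c - d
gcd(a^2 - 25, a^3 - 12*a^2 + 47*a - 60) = a - 5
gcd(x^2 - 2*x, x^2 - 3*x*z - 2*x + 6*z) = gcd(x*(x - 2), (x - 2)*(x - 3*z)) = x - 2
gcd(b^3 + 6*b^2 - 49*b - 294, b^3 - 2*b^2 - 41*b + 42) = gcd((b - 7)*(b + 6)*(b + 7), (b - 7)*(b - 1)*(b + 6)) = b^2 - b - 42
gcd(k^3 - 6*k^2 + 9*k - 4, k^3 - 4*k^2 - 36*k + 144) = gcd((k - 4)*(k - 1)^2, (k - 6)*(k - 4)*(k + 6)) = k - 4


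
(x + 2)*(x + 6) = x^2 + 8*x + 12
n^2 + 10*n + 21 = (n + 3)*(n + 7)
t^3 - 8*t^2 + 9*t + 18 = (t - 6)*(t - 3)*(t + 1)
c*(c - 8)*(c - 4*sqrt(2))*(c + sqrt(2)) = c^4 - 8*c^3 - 3*sqrt(2)*c^3 - 8*c^2 + 24*sqrt(2)*c^2 + 64*c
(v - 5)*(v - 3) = v^2 - 8*v + 15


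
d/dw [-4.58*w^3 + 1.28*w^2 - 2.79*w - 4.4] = -13.74*w^2 + 2.56*w - 2.79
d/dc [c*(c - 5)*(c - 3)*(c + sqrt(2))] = 4*c^3 - 24*c^2 + 3*sqrt(2)*c^2 - 16*sqrt(2)*c + 30*c + 15*sqrt(2)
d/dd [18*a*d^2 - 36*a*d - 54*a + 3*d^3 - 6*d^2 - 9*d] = 36*a*d - 36*a + 9*d^2 - 12*d - 9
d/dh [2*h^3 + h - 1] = 6*h^2 + 1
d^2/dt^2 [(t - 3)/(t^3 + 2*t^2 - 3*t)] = 2*(3*t^5 - 12*t^4 - 41*t^3 - 9*t^2 + 54*t - 27)/(t^3*(t^6 + 6*t^5 + 3*t^4 - 28*t^3 - 9*t^2 + 54*t - 27))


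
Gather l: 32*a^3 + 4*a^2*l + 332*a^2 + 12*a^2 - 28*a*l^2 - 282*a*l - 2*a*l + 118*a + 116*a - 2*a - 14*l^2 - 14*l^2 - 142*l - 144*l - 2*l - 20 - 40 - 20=32*a^3 + 344*a^2 + 232*a + l^2*(-28*a - 28) + l*(4*a^2 - 284*a - 288) - 80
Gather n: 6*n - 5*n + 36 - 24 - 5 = n + 7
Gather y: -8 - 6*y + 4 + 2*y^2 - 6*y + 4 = 2*y^2 - 12*y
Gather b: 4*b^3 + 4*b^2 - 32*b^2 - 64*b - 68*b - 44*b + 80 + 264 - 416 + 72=4*b^3 - 28*b^2 - 176*b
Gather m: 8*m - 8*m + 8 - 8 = 0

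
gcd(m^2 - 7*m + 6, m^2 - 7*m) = 1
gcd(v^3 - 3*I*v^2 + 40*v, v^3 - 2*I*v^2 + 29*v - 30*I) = v + 5*I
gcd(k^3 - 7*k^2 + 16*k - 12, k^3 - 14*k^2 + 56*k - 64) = k - 2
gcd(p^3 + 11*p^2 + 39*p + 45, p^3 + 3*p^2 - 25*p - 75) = p^2 + 8*p + 15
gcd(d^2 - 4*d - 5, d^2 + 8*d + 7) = d + 1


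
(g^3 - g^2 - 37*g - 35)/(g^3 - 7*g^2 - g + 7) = (g + 5)/(g - 1)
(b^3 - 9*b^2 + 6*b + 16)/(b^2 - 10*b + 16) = b + 1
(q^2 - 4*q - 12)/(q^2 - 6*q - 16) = (q - 6)/(q - 8)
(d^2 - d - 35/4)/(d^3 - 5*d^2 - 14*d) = (-d^2 + d + 35/4)/(d*(-d^2 + 5*d + 14))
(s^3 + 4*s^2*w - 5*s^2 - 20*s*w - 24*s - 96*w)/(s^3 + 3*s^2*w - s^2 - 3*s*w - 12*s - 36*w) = (s^2 + 4*s*w - 8*s - 32*w)/(s^2 + 3*s*w - 4*s - 12*w)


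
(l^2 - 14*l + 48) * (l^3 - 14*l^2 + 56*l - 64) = l^5 - 28*l^4 + 300*l^3 - 1520*l^2 + 3584*l - 3072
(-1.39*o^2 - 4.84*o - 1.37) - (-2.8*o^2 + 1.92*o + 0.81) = 1.41*o^2 - 6.76*o - 2.18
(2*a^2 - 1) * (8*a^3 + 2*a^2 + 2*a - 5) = 16*a^5 + 4*a^4 - 4*a^3 - 12*a^2 - 2*a + 5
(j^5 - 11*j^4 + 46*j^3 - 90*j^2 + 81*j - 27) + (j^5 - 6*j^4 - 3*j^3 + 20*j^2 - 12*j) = 2*j^5 - 17*j^4 + 43*j^3 - 70*j^2 + 69*j - 27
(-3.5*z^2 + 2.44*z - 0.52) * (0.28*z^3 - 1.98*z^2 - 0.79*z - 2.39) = -0.98*z^5 + 7.6132*z^4 - 2.2118*z^3 + 7.467*z^2 - 5.4208*z + 1.2428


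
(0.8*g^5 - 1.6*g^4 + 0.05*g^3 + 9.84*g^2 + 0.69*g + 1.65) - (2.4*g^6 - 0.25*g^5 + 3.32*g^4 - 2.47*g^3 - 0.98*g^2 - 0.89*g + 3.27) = -2.4*g^6 + 1.05*g^5 - 4.92*g^4 + 2.52*g^3 + 10.82*g^2 + 1.58*g - 1.62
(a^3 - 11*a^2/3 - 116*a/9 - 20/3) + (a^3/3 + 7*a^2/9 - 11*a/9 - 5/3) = 4*a^3/3 - 26*a^2/9 - 127*a/9 - 25/3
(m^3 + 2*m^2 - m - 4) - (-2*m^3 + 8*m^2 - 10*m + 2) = 3*m^3 - 6*m^2 + 9*m - 6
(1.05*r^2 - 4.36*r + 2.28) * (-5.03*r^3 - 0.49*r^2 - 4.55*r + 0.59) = -5.2815*r^5 + 21.4163*r^4 - 14.1095*r^3 + 19.3403*r^2 - 12.9464*r + 1.3452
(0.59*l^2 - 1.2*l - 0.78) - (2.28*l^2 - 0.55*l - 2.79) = -1.69*l^2 - 0.65*l + 2.01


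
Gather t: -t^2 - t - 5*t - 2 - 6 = -t^2 - 6*t - 8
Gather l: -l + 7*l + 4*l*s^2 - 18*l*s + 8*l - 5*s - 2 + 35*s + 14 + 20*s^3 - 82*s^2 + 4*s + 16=l*(4*s^2 - 18*s + 14) + 20*s^3 - 82*s^2 + 34*s + 28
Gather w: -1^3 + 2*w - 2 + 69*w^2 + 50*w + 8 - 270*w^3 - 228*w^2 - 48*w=-270*w^3 - 159*w^2 + 4*w + 5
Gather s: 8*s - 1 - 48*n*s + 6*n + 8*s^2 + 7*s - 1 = 6*n + 8*s^2 + s*(15 - 48*n) - 2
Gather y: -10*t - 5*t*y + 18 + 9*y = -10*t + y*(9 - 5*t) + 18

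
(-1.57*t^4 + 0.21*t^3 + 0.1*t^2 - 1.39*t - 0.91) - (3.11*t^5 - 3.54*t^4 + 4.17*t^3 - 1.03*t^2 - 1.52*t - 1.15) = -3.11*t^5 + 1.97*t^4 - 3.96*t^3 + 1.13*t^2 + 0.13*t + 0.24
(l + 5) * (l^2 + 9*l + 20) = l^3 + 14*l^2 + 65*l + 100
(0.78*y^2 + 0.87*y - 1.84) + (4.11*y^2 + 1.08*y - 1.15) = 4.89*y^2 + 1.95*y - 2.99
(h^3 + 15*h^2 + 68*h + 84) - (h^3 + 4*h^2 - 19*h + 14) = 11*h^2 + 87*h + 70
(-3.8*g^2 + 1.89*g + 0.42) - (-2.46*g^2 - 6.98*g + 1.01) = -1.34*g^2 + 8.87*g - 0.59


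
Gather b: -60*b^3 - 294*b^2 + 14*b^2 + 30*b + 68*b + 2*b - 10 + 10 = -60*b^3 - 280*b^2 + 100*b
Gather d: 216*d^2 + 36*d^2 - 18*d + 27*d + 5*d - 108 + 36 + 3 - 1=252*d^2 + 14*d - 70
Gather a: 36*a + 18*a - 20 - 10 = 54*a - 30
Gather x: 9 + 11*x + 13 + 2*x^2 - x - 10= 2*x^2 + 10*x + 12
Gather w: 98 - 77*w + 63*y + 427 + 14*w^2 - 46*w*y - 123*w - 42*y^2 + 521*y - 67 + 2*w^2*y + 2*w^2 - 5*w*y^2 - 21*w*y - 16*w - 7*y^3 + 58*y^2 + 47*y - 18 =w^2*(2*y + 16) + w*(-5*y^2 - 67*y - 216) - 7*y^3 + 16*y^2 + 631*y + 440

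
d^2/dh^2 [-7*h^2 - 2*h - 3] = -14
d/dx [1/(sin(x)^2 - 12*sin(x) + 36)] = -2*cos(x)/(sin(x) - 6)^3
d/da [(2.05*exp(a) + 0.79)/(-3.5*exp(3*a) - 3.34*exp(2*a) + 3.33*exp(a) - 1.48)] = (14.35*exp(3*a) + 15.142*exp(2*a) + 5.2772*exp(a) - 5.6647)*exp(a)/(12.25*exp(6*a) + 23.38*exp(5*a) - 12.1544*exp(4*a) - 11.8844*exp(3*a) + 20.9753*exp(2*a) - 9.8568*exp(a) + 2.1904)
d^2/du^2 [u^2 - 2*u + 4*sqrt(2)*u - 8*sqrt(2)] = 2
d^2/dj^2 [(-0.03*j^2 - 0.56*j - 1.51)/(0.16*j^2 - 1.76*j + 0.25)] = (-0.045568*j^3 - 0.224736*j^2 + 2.685696*j - 9.730502)/(0.004096*j^6 - 0.135168*j^5 + 1.506048*j^4 - 5.874176*j^3 + 2.3532*j^2 - 0.33*j + 0.015625)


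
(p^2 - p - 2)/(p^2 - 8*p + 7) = (p^2 - p - 2)/(p^2 - 8*p + 7)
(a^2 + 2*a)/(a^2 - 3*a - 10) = a/(a - 5)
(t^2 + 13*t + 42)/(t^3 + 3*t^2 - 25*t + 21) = (t + 6)/(t^2 - 4*t + 3)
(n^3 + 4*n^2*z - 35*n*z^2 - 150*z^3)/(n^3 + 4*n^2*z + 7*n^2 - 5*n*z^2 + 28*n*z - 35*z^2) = (-n^2 + n*z + 30*z^2)/(-n^2 + n*z - 7*n + 7*z)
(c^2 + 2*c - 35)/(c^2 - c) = (c^2 + 2*c - 35)/(c*(c - 1))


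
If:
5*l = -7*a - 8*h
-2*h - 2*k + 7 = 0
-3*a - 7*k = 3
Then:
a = -35*l/73 - 220/73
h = 385/146 - 15*l/73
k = 15*l/73 + 63/73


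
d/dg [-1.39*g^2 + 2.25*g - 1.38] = 2.25 - 2.78*g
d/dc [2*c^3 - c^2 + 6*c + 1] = 6*c^2 - 2*c + 6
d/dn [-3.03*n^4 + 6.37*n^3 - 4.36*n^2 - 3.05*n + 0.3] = -12.12*n^3 + 19.11*n^2 - 8.72*n - 3.05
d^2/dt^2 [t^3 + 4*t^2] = 6*t + 8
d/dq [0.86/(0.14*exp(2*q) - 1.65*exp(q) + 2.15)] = (1.419 - 0.2408*exp(q))*exp(q)/(0.14*exp(2*q) - 1.65*exp(q) + 2.15)^2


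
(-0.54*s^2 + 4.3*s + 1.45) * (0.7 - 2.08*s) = 1.1232*s^3 - 9.322*s^2 - 0.00600000000000023*s + 1.015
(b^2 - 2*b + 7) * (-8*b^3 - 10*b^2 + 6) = -8*b^5 + 6*b^4 - 36*b^3 - 64*b^2 - 12*b + 42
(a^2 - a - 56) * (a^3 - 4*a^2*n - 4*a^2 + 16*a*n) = a^5 - 4*a^4*n - 5*a^4 + 20*a^3*n - 52*a^3 + 208*a^2*n + 224*a^2 - 896*a*n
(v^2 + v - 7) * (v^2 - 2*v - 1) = v^4 - v^3 - 10*v^2 + 13*v + 7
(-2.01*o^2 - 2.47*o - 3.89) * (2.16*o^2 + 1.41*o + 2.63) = -4.3416*o^4 - 8.1693*o^3 - 17.1714*o^2 - 11.981*o - 10.2307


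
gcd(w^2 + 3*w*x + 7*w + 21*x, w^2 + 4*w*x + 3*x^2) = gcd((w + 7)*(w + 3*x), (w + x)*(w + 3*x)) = w + 3*x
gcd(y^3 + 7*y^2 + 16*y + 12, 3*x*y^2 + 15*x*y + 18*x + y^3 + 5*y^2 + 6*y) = y^2 + 5*y + 6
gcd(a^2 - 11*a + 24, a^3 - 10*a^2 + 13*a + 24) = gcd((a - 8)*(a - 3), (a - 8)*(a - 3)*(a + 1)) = a^2 - 11*a + 24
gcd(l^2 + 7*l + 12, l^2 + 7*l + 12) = l^2 + 7*l + 12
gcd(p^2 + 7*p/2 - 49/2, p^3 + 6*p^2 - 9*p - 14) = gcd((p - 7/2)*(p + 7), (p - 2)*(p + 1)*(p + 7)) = p + 7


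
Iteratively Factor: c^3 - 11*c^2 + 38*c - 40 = (c - 5)*(c^2 - 6*c + 8) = (c - 5)*(c - 2)*(c - 4)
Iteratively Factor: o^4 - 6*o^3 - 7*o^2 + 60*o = (o - 4)*(o^3 - 2*o^2 - 15*o) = (o - 4)*(o + 3)*(o^2 - 5*o) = (o - 5)*(o - 4)*(o + 3)*(o)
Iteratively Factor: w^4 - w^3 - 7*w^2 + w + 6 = (w - 1)*(w^3 - 7*w - 6) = (w - 1)*(w + 1)*(w^2 - w - 6) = (w - 1)*(w + 1)*(w + 2)*(w - 3)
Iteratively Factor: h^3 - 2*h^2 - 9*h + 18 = (h - 2)*(h^2 - 9) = (h - 2)*(h + 3)*(h - 3)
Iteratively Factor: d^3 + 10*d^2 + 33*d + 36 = (d + 4)*(d^2 + 6*d + 9) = (d + 3)*(d + 4)*(d + 3)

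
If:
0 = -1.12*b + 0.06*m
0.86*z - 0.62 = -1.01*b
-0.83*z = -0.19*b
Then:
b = 0.51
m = 9.59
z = 0.12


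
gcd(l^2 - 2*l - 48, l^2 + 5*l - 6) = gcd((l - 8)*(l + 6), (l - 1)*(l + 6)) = l + 6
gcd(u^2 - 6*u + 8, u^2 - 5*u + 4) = u - 4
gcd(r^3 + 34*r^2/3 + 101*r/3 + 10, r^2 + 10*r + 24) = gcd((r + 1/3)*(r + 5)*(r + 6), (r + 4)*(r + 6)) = r + 6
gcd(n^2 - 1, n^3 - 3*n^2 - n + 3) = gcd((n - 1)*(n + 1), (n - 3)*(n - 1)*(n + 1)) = n^2 - 1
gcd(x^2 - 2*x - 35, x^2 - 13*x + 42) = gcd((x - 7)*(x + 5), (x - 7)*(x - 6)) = x - 7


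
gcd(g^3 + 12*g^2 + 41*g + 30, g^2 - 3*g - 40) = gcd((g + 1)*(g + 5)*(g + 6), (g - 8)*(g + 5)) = g + 5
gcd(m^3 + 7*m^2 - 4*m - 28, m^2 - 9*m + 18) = 1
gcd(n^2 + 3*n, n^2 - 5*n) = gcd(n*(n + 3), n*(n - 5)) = n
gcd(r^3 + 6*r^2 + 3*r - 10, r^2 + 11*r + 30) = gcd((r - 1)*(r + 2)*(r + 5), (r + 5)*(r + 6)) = r + 5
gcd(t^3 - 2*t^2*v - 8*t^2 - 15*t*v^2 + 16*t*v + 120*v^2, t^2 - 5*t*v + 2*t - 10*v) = t - 5*v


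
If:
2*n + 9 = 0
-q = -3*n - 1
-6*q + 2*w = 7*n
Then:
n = -9/2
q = -25/2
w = -213/4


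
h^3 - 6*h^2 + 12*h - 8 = (h - 2)^3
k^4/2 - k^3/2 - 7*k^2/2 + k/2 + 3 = (k/2 + 1)*(k - 3)*(k - 1)*(k + 1)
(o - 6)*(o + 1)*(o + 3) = o^3 - 2*o^2 - 21*o - 18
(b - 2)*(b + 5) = b^2 + 3*b - 10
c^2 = c^2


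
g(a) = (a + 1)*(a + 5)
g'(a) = 2*a + 6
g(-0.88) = 0.49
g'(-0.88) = 4.24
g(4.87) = 57.94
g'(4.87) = 15.74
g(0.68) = 9.54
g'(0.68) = 7.36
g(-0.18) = 3.95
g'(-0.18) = 5.64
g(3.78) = 41.97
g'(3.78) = 13.56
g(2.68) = 28.26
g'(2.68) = 11.36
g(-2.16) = -3.29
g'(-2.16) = 1.68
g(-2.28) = -3.48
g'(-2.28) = 1.44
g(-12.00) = 77.00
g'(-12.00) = -18.00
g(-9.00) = 32.00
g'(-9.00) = -12.00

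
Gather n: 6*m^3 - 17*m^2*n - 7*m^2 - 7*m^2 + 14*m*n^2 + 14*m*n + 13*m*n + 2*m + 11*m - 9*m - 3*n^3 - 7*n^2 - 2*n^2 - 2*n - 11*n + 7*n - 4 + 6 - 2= 6*m^3 - 14*m^2 + 4*m - 3*n^3 + n^2*(14*m - 9) + n*(-17*m^2 + 27*m - 6)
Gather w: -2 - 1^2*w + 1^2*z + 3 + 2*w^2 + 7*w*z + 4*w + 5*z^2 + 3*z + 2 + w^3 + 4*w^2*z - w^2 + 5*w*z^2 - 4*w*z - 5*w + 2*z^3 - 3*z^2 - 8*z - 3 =w^3 + w^2*(4*z + 1) + w*(5*z^2 + 3*z - 2) + 2*z^3 + 2*z^2 - 4*z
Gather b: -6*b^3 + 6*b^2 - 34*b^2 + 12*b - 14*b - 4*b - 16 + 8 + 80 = -6*b^3 - 28*b^2 - 6*b + 72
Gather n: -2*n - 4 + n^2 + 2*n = n^2 - 4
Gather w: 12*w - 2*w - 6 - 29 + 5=10*w - 30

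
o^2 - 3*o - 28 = (o - 7)*(o + 4)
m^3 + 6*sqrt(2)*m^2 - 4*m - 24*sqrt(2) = (m - 2)*(m + 2)*(m + 6*sqrt(2))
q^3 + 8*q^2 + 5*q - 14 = (q - 1)*(q + 2)*(q + 7)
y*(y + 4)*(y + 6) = y^3 + 10*y^2 + 24*y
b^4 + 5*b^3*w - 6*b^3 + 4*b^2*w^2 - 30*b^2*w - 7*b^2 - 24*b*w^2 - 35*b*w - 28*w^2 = (b - 7)*(b + 1)*(b + w)*(b + 4*w)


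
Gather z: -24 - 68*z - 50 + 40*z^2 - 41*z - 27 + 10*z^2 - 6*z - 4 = 50*z^2 - 115*z - 105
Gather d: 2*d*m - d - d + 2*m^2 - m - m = d*(2*m - 2) + 2*m^2 - 2*m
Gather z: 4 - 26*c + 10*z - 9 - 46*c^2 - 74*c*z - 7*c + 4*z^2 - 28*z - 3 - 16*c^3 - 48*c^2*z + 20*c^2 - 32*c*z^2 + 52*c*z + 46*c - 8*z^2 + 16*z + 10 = -16*c^3 - 26*c^2 + 13*c + z^2*(-32*c - 4) + z*(-48*c^2 - 22*c - 2) + 2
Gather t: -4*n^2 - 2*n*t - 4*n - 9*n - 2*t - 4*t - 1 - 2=-4*n^2 - 13*n + t*(-2*n - 6) - 3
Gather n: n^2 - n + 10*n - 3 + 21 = n^2 + 9*n + 18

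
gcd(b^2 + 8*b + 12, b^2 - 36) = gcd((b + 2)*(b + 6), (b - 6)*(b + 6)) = b + 6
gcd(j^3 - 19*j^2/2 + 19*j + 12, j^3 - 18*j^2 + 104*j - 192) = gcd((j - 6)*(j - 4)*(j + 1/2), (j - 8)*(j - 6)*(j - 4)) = j^2 - 10*j + 24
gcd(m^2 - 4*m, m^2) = m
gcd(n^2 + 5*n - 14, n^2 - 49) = n + 7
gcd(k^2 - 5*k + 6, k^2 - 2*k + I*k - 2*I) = k - 2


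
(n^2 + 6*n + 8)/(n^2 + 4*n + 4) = (n + 4)/(n + 2)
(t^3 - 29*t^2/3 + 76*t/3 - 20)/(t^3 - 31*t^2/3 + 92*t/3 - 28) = (3*t - 5)/(3*t - 7)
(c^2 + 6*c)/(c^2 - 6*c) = (c + 6)/(c - 6)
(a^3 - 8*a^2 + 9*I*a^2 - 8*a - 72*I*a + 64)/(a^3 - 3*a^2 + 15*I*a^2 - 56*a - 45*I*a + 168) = (a^2 + a*(-8 + I) - 8*I)/(a^2 + a*(-3 + 7*I) - 21*I)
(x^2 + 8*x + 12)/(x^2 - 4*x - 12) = (x + 6)/(x - 6)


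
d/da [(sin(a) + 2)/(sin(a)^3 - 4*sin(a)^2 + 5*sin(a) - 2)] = 2*(-2*sin(a) + cos(a)^2 + 5)*cos(a)/((sin(a) - 2)^2*(sin(a) - 1)^3)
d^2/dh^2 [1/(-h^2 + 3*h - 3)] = 2*(h^2 - 3*h - (2*h - 3)^2 + 3)/(h^2 - 3*h + 3)^3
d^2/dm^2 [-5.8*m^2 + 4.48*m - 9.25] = -11.6000000000000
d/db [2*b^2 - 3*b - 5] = 4*b - 3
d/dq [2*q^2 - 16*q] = 4*q - 16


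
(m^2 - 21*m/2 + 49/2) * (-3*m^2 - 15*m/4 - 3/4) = -3*m^4 + 111*m^3/4 - 279*m^2/8 - 84*m - 147/8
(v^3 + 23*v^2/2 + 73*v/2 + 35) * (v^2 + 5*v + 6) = v^5 + 33*v^4/2 + 100*v^3 + 573*v^2/2 + 394*v + 210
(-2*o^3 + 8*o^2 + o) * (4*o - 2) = -8*o^4 + 36*o^3 - 12*o^2 - 2*o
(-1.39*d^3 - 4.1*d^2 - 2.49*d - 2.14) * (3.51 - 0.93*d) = 1.2927*d^4 - 1.0659*d^3 - 12.0753*d^2 - 6.7497*d - 7.5114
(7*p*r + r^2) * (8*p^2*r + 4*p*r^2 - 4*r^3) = 56*p^3*r^2 + 36*p^2*r^3 - 24*p*r^4 - 4*r^5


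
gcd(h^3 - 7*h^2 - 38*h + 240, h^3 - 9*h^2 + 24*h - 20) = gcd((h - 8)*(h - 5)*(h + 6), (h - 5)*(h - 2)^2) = h - 5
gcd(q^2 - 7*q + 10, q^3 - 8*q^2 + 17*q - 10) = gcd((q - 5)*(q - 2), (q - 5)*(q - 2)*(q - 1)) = q^2 - 7*q + 10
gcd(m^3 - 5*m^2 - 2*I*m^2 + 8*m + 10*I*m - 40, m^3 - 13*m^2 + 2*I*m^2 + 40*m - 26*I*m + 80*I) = m^2 + m*(-5 + 2*I) - 10*I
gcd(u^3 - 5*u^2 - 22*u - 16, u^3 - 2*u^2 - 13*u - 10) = u^2 + 3*u + 2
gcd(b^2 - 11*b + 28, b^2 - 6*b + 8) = b - 4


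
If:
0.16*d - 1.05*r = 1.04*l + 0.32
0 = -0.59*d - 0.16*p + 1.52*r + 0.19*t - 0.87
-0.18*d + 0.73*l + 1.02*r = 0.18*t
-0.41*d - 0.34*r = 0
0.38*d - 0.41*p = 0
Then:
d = -0.37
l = -0.81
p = -0.34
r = 0.44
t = -0.41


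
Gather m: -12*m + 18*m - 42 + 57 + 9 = 6*m + 24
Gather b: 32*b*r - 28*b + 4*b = b*(32*r - 24)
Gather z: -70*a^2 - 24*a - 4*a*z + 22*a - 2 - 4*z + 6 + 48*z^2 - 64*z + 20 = -70*a^2 - 2*a + 48*z^2 + z*(-4*a - 68) + 24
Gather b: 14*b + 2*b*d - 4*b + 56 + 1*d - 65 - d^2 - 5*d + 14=b*(2*d + 10) - d^2 - 4*d + 5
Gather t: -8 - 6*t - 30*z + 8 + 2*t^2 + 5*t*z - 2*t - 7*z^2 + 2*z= 2*t^2 + t*(5*z - 8) - 7*z^2 - 28*z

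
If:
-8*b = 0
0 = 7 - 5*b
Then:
No Solution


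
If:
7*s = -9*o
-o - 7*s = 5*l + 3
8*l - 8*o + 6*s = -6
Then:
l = 1/17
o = 7/17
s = -9/17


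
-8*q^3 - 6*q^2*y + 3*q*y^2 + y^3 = (-2*q + y)*(q + y)*(4*q + y)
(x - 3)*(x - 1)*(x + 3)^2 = x^4 + 2*x^3 - 12*x^2 - 18*x + 27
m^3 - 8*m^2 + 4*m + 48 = (m - 6)*(m - 4)*(m + 2)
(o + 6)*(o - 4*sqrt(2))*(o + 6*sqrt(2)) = o^3 + 2*sqrt(2)*o^2 + 6*o^2 - 48*o + 12*sqrt(2)*o - 288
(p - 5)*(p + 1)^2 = p^3 - 3*p^2 - 9*p - 5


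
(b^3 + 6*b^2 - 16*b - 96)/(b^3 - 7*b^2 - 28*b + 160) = (b^2 + 10*b + 24)/(b^2 - 3*b - 40)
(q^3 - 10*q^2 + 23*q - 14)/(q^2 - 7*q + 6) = (q^2 - 9*q + 14)/(q - 6)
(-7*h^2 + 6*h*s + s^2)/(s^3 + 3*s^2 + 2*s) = (-7*h^2 + 6*h*s + s^2)/(s*(s^2 + 3*s + 2))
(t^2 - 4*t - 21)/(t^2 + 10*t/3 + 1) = 3*(t - 7)/(3*t + 1)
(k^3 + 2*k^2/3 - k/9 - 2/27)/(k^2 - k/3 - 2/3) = (k^2 - 1/9)/(k - 1)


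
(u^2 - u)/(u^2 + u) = (u - 1)/(u + 1)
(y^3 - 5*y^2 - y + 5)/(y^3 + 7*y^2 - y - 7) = (y - 5)/(y + 7)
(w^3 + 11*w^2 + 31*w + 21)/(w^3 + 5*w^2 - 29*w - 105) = (w + 1)/(w - 5)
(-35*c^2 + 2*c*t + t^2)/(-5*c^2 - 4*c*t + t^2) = (7*c + t)/(c + t)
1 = 1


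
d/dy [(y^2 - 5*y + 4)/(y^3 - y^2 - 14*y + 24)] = (-y^4 + 10*y^3 - 31*y^2 + 56*y - 64)/(y^6 - 2*y^5 - 27*y^4 + 76*y^3 + 148*y^2 - 672*y + 576)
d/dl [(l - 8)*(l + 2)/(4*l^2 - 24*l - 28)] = 9*(l - 3)/(2*(l^4 - 12*l^3 + 22*l^2 + 84*l + 49))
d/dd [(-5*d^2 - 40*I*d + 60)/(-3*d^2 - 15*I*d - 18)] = 5*I/(-d^2 + 2*I*d + 1)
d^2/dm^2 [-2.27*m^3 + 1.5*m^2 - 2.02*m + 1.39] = 3.0 - 13.62*m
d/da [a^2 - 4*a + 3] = 2*a - 4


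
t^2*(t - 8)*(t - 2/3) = t^4 - 26*t^3/3 + 16*t^2/3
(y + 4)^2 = y^2 + 8*y + 16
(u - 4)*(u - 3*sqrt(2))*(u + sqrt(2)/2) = u^3 - 4*u^2 - 5*sqrt(2)*u^2/2 - 3*u + 10*sqrt(2)*u + 12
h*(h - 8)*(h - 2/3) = h^3 - 26*h^2/3 + 16*h/3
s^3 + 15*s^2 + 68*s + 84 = (s + 2)*(s + 6)*(s + 7)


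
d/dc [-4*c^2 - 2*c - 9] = -8*c - 2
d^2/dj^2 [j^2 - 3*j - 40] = 2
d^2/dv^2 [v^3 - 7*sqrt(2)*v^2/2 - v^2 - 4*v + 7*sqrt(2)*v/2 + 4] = 6*v - 7*sqrt(2) - 2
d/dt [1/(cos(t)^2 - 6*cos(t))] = 2*(cos(t) - 3)*sin(t)/((cos(t) - 6)^2*cos(t)^2)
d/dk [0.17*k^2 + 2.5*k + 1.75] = 0.34*k + 2.5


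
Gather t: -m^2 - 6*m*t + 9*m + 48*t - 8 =-m^2 + 9*m + t*(48 - 6*m) - 8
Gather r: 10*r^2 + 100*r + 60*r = 10*r^2 + 160*r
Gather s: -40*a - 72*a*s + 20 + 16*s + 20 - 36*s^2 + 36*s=-40*a - 36*s^2 + s*(52 - 72*a) + 40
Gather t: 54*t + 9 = 54*t + 9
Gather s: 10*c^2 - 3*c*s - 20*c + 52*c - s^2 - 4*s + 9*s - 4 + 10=10*c^2 + 32*c - s^2 + s*(5 - 3*c) + 6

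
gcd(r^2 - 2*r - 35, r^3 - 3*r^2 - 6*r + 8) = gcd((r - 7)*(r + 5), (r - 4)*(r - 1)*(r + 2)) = 1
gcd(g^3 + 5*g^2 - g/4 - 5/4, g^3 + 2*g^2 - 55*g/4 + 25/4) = g^2 + 9*g/2 - 5/2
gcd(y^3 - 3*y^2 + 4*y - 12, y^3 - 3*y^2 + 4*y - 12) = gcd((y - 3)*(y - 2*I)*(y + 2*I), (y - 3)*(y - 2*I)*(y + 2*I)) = y^3 - 3*y^2 + 4*y - 12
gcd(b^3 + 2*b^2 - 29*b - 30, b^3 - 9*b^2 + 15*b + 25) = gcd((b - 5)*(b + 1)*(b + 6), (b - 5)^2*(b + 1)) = b^2 - 4*b - 5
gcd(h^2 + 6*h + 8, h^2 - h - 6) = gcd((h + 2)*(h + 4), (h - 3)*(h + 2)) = h + 2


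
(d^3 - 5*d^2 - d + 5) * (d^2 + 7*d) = d^5 + 2*d^4 - 36*d^3 - 2*d^2 + 35*d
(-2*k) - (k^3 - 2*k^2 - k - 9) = -k^3 + 2*k^2 - k + 9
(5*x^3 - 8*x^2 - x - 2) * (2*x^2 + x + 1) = 10*x^5 - 11*x^4 - 5*x^3 - 13*x^2 - 3*x - 2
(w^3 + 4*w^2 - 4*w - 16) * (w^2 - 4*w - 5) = w^5 - 25*w^3 - 20*w^2 + 84*w + 80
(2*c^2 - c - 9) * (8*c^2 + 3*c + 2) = 16*c^4 - 2*c^3 - 71*c^2 - 29*c - 18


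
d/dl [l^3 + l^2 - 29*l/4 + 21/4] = 3*l^2 + 2*l - 29/4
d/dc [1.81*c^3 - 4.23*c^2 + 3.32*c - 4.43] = 5.43*c^2 - 8.46*c + 3.32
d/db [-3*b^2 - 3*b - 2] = -6*b - 3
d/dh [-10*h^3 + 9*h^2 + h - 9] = -30*h^2 + 18*h + 1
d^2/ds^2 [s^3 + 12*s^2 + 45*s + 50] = 6*s + 24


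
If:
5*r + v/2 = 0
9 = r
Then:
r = 9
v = -90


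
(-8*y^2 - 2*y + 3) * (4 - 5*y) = 40*y^3 - 22*y^2 - 23*y + 12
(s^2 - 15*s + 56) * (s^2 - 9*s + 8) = s^4 - 24*s^3 + 199*s^2 - 624*s + 448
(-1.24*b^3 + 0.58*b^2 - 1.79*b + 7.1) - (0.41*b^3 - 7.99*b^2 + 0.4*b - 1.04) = -1.65*b^3 + 8.57*b^2 - 2.19*b + 8.14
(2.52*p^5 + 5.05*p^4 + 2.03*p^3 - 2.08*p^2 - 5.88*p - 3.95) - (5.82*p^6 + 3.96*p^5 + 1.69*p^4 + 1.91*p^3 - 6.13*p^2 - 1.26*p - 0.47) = -5.82*p^6 - 1.44*p^5 + 3.36*p^4 + 0.12*p^3 + 4.05*p^2 - 4.62*p - 3.48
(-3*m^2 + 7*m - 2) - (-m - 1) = -3*m^2 + 8*m - 1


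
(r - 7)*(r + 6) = r^2 - r - 42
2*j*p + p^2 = p*(2*j + p)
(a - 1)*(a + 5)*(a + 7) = a^3 + 11*a^2 + 23*a - 35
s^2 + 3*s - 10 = (s - 2)*(s + 5)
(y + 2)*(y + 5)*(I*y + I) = I*y^3 + 8*I*y^2 + 17*I*y + 10*I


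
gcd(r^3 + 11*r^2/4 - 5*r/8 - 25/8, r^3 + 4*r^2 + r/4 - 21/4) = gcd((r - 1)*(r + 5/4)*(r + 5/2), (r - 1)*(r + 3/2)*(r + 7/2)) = r - 1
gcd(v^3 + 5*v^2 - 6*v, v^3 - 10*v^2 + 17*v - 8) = v - 1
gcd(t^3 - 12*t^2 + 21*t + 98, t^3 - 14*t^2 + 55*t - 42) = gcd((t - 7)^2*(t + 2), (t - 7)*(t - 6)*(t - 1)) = t - 7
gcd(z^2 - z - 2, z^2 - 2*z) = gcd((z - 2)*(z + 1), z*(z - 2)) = z - 2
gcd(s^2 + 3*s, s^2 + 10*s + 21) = s + 3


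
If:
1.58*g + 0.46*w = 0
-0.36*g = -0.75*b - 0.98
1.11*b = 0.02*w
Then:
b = -0.15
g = 2.41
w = -8.28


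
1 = 1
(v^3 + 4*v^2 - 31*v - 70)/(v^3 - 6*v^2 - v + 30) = (v + 7)/(v - 3)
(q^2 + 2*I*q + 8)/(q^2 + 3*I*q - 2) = (q^2 + 2*I*q + 8)/(q^2 + 3*I*q - 2)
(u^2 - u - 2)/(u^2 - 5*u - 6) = (u - 2)/(u - 6)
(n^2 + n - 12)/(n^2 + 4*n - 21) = (n + 4)/(n + 7)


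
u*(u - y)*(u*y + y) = u^3*y - u^2*y^2 + u^2*y - u*y^2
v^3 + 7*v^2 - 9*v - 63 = (v - 3)*(v + 3)*(v + 7)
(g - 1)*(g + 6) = g^2 + 5*g - 6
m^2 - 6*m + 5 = (m - 5)*(m - 1)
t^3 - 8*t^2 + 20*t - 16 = (t - 4)*(t - 2)^2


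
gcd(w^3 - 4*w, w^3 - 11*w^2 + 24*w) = w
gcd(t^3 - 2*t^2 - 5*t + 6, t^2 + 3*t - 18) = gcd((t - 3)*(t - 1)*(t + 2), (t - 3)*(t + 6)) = t - 3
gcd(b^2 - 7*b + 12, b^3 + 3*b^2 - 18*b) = b - 3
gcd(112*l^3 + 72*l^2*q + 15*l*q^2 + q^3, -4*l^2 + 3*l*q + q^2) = 4*l + q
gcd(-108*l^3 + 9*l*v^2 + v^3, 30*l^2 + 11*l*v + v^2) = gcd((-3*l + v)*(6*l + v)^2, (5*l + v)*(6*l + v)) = 6*l + v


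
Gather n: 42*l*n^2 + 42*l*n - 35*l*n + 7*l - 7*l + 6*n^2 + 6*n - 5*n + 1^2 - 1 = n^2*(42*l + 6) + n*(7*l + 1)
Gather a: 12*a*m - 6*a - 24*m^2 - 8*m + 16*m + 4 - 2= a*(12*m - 6) - 24*m^2 + 8*m + 2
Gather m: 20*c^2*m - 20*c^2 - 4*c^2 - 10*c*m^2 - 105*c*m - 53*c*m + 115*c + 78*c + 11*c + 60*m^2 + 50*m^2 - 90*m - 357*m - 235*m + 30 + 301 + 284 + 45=-24*c^2 + 204*c + m^2*(110 - 10*c) + m*(20*c^2 - 158*c - 682) + 660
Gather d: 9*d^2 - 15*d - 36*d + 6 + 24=9*d^2 - 51*d + 30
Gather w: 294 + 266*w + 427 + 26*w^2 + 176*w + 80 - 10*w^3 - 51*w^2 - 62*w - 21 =-10*w^3 - 25*w^2 + 380*w + 780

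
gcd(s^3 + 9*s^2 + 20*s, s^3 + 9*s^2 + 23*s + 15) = s + 5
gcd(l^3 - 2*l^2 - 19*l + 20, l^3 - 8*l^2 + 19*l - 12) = l - 1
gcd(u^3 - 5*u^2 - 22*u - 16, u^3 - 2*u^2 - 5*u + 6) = u + 2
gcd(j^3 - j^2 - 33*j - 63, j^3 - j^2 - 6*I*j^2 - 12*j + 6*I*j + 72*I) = j + 3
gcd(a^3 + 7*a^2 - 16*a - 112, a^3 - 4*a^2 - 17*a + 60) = a + 4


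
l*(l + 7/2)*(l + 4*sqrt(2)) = l^3 + 7*l^2/2 + 4*sqrt(2)*l^2 + 14*sqrt(2)*l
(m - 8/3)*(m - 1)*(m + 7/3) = m^3 - 4*m^2/3 - 53*m/9 + 56/9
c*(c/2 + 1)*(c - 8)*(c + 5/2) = c^4/2 - 7*c^3/4 - 31*c^2/2 - 20*c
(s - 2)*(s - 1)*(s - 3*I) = s^3 - 3*s^2 - 3*I*s^2 + 2*s + 9*I*s - 6*I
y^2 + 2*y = y*(y + 2)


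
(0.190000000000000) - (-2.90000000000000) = 3.09000000000000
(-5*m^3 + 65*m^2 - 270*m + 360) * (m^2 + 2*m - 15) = -5*m^5 + 55*m^4 - 65*m^3 - 1155*m^2 + 4770*m - 5400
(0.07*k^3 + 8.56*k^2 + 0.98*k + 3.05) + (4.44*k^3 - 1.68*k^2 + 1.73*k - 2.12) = 4.51*k^3 + 6.88*k^2 + 2.71*k + 0.93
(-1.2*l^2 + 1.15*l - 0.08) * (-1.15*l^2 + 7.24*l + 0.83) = 1.38*l^4 - 10.0105*l^3 + 7.422*l^2 + 0.3753*l - 0.0664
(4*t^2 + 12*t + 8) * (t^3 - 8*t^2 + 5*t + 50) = 4*t^5 - 20*t^4 - 68*t^3 + 196*t^2 + 640*t + 400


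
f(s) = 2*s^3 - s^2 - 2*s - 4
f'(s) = 6*s^2 - 2*s - 2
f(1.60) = -1.57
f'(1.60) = 10.16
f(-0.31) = -3.54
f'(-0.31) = -0.80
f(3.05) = 37.34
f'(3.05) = 47.72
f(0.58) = -5.11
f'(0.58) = -1.14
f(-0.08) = -3.85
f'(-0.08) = -1.80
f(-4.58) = -207.96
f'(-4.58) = 133.02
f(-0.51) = -3.51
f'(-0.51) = 0.58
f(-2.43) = -33.74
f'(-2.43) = 38.29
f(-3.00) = -61.00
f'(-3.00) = 58.00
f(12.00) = 3284.00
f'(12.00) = 838.00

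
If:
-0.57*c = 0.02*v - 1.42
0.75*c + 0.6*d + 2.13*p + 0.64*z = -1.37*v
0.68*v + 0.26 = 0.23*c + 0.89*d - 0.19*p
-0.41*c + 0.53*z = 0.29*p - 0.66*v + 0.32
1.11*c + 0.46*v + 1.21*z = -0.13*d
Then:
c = 2.36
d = 2.04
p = -2.72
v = 3.84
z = -3.84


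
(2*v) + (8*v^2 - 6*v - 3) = 8*v^2 - 4*v - 3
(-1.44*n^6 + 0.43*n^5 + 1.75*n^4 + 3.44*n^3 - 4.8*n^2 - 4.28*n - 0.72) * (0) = 0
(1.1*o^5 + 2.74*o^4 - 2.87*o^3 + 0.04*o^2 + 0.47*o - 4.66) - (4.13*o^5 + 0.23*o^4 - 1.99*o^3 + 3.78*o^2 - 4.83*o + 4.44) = -3.03*o^5 + 2.51*o^4 - 0.88*o^3 - 3.74*o^2 + 5.3*o - 9.1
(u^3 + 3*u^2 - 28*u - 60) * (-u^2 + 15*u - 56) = -u^5 + 12*u^4 + 17*u^3 - 528*u^2 + 668*u + 3360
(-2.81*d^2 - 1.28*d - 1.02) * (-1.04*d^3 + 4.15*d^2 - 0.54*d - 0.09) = 2.9224*d^5 - 10.3303*d^4 - 2.7338*d^3 - 3.2889*d^2 + 0.666*d + 0.0918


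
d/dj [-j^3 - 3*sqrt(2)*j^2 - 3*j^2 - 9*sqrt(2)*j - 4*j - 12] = -3*j^2 - 6*sqrt(2)*j - 6*j - 9*sqrt(2) - 4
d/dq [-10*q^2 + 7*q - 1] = 7 - 20*q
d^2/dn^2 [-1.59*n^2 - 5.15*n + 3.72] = -3.18000000000000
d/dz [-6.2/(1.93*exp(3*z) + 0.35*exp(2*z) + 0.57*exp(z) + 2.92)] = (35.898*exp(2*z) + 4.34*exp(z) + 3.534)*exp(z)/(1.93*exp(3*z) + 0.35*exp(2*z) + 0.57*exp(z) + 2.92)^2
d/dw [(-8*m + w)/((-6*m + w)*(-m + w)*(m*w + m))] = ((-8*m + w)*(m - w)*(w + 1) + (-8*m + w)*(6*m - w)*(w + 1) + (m - w)*(6*m - w)*(8*m - w) + (m - w)*(6*m - w)*(w + 1))/(m*(m - w)^2*(6*m - w)^2*(w + 1)^2)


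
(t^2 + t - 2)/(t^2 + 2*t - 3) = (t + 2)/(t + 3)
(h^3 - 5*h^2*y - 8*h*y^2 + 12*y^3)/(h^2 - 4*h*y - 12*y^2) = h - y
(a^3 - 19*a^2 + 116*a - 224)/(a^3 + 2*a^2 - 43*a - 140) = (a^2 - 12*a + 32)/(a^2 + 9*a + 20)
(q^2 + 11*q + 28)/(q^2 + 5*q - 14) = (q + 4)/(q - 2)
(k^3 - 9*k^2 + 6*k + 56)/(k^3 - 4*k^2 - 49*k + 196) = (k + 2)/(k + 7)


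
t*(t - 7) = t^2 - 7*t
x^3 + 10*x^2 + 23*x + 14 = (x + 1)*(x + 2)*(x + 7)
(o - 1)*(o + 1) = o^2 - 1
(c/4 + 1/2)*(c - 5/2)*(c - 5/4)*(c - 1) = c^4/4 - 11*c^3/16 - 21*c^2/32 + 85*c/32 - 25/16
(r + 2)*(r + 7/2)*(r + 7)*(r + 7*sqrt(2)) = r^4 + 7*sqrt(2)*r^3 + 25*r^3/2 + 91*r^2/2 + 175*sqrt(2)*r^2/2 + 49*r + 637*sqrt(2)*r/2 + 343*sqrt(2)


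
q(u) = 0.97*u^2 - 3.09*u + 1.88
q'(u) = 1.94*u - 3.09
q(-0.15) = 2.37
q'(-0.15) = -3.38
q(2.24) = -0.17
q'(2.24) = 1.26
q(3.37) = 2.48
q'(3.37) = 3.45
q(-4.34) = 33.56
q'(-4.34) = -11.51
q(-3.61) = 25.68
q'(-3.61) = -10.09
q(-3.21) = 21.79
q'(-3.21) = -9.32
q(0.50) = 0.58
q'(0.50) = -2.12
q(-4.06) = 30.41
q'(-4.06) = -10.97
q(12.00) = 104.48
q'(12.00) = 20.19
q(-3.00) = 19.88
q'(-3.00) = -8.91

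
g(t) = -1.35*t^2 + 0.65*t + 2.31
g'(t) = 0.65 - 2.7*t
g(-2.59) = -8.43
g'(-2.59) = 7.64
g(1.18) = 1.20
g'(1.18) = -2.54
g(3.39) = -11.00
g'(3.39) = -8.50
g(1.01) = 1.59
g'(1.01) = -2.08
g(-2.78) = -9.93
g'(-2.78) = 8.16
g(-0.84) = 0.81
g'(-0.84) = 2.92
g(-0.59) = 1.46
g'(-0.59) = 2.24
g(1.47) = 0.35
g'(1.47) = -3.32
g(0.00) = 2.31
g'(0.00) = 0.65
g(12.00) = -184.29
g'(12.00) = -31.75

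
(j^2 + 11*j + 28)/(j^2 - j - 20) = (j + 7)/(j - 5)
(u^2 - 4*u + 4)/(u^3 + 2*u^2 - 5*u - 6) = (u - 2)/(u^2 + 4*u + 3)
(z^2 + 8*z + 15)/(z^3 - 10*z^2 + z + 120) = (z + 5)/(z^2 - 13*z + 40)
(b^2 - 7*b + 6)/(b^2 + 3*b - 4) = (b - 6)/(b + 4)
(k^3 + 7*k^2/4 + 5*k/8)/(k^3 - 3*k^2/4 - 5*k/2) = (k + 1/2)/(k - 2)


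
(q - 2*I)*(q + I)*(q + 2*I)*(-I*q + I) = -I*q^4 + q^3 + I*q^3 - q^2 - 4*I*q^2 + 4*q + 4*I*q - 4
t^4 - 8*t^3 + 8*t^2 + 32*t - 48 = (t - 6)*(t - 2)^2*(t + 2)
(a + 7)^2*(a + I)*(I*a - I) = I*a^4 - a^3 + 13*I*a^3 - 13*a^2 + 35*I*a^2 - 35*a - 49*I*a + 49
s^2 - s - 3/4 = (s - 3/2)*(s + 1/2)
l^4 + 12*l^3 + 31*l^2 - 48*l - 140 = (l - 2)*(l + 2)*(l + 5)*(l + 7)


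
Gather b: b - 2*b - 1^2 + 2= 1 - b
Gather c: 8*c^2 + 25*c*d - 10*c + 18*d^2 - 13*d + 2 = 8*c^2 + c*(25*d - 10) + 18*d^2 - 13*d + 2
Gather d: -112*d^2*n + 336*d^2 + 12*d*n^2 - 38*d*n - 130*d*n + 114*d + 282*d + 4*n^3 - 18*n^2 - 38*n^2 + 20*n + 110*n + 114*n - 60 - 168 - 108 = d^2*(336 - 112*n) + d*(12*n^2 - 168*n + 396) + 4*n^3 - 56*n^2 + 244*n - 336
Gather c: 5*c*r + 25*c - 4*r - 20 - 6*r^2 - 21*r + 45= c*(5*r + 25) - 6*r^2 - 25*r + 25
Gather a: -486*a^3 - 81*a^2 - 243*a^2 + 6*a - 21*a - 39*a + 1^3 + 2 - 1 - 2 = -486*a^3 - 324*a^2 - 54*a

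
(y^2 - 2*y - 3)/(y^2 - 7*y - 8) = (y - 3)/(y - 8)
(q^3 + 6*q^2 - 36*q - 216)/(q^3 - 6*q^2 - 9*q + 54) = (q^2 + 12*q + 36)/(q^2 - 9)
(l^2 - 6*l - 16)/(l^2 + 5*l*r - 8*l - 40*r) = (l + 2)/(l + 5*r)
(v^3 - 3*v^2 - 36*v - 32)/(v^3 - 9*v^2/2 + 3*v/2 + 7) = 2*(v^2 - 4*v - 32)/(2*v^2 - 11*v + 14)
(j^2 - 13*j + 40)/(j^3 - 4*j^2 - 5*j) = (j - 8)/(j*(j + 1))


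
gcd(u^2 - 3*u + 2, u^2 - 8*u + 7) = u - 1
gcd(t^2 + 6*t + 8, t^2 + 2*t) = t + 2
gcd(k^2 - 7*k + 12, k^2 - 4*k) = k - 4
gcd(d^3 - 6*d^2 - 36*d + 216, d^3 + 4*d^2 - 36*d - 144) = d^2 - 36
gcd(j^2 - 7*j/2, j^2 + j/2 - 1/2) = 1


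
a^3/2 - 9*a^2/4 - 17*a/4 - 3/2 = (a/2 + 1/2)*(a - 6)*(a + 1/2)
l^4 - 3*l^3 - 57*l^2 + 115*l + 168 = (l - 8)*(l - 3)*(l + 1)*(l + 7)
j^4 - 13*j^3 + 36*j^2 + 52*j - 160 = (j - 8)*(j - 5)*(j - 2)*(j + 2)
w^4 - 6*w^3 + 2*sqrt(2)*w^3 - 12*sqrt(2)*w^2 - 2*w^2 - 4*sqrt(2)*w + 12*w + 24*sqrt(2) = (w - 6)*(w - sqrt(2))*(w + sqrt(2))*(w + 2*sqrt(2))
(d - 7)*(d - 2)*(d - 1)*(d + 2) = d^4 - 8*d^3 + 3*d^2 + 32*d - 28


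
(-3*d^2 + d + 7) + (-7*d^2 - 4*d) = -10*d^2 - 3*d + 7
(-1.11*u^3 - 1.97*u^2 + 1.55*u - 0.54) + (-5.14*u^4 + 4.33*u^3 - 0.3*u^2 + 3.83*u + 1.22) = -5.14*u^4 + 3.22*u^3 - 2.27*u^2 + 5.38*u + 0.68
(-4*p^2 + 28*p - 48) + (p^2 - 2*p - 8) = -3*p^2 + 26*p - 56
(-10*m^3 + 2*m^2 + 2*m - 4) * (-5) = 50*m^3 - 10*m^2 - 10*m + 20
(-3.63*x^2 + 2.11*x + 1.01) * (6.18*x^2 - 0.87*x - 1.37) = -22.4334*x^4 + 16.1979*x^3 + 9.3792*x^2 - 3.7694*x - 1.3837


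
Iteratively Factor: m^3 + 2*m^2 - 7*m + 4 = (m - 1)*(m^2 + 3*m - 4) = (m - 1)^2*(m + 4)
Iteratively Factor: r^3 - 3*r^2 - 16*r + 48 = (r - 4)*(r^2 + r - 12) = (r - 4)*(r + 4)*(r - 3)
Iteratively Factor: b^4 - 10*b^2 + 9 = (b + 3)*(b^3 - 3*b^2 - b + 3) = (b - 3)*(b + 3)*(b^2 - 1) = (b - 3)*(b - 1)*(b + 3)*(b + 1)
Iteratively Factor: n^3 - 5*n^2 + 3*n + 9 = (n - 3)*(n^2 - 2*n - 3) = (n - 3)^2*(n + 1)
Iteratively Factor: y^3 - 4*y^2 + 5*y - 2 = (y - 2)*(y^2 - 2*y + 1) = (y - 2)*(y - 1)*(y - 1)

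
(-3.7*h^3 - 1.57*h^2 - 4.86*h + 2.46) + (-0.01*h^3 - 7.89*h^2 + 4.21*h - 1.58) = -3.71*h^3 - 9.46*h^2 - 0.65*h + 0.88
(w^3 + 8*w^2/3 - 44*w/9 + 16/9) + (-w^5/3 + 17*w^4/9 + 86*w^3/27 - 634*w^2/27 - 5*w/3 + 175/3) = -w^5/3 + 17*w^4/9 + 113*w^3/27 - 562*w^2/27 - 59*w/9 + 541/9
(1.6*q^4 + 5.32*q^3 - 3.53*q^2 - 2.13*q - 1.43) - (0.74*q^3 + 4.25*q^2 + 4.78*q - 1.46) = 1.6*q^4 + 4.58*q^3 - 7.78*q^2 - 6.91*q + 0.03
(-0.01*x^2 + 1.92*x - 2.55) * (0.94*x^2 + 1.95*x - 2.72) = -0.0094*x^4 + 1.7853*x^3 + 1.3742*x^2 - 10.1949*x + 6.936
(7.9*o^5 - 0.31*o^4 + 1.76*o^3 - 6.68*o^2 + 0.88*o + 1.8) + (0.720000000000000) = 7.9*o^5 - 0.31*o^4 + 1.76*o^3 - 6.68*o^2 + 0.88*o + 2.52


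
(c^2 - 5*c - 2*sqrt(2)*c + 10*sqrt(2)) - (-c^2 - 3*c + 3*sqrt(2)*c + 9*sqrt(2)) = 2*c^2 - 5*sqrt(2)*c - 2*c + sqrt(2)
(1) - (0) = 1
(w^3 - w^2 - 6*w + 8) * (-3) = -3*w^3 + 3*w^2 + 18*w - 24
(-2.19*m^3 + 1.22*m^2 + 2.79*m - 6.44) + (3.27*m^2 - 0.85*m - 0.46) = -2.19*m^3 + 4.49*m^2 + 1.94*m - 6.9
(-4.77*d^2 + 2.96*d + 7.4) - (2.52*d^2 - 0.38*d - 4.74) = -7.29*d^2 + 3.34*d + 12.14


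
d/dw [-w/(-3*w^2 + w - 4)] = (3*w^2 - w*(6*w - 1) - w + 4)/(3*w^2 - w + 4)^2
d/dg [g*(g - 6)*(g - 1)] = 3*g^2 - 14*g + 6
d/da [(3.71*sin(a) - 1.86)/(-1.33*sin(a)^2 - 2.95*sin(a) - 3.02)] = (4.9343*sin(a)^2 - 4.9476*sin(a) - 16.6912)*cos(a)/(1.7689*sin(a)^4 + 7.847*sin(a)^3 + 16.7357*sin(a)^2 + 17.818*sin(a) + 9.1204)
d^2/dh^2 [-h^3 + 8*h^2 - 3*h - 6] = 16 - 6*h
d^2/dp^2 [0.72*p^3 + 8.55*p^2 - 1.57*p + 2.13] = 4.32*p + 17.1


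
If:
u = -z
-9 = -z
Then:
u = -9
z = 9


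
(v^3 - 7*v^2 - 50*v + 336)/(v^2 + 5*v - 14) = (v^2 - 14*v + 48)/(v - 2)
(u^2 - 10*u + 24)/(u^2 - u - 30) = (u - 4)/(u + 5)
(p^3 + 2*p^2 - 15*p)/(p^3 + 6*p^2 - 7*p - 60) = p/(p + 4)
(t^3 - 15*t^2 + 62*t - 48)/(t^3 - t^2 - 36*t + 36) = (t - 8)/(t + 6)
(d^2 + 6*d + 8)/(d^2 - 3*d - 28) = (d + 2)/(d - 7)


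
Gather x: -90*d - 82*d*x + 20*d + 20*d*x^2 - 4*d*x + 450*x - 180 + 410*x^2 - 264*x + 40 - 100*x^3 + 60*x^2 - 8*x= -70*d - 100*x^3 + x^2*(20*d + 470) + x*(178 - 86*d) - 140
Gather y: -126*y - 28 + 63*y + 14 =-63*y - 14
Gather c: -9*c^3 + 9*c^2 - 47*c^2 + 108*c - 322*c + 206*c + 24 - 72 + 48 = -9*c^3 - 38*c^2 - 8*c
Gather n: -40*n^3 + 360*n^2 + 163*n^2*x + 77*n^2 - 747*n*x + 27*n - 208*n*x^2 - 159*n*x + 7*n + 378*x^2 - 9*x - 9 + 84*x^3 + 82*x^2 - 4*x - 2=-40*n^3 + n^2*(163*x + 437) + n*(-208*x^2 - 906*x + 34) + 84*x^3 + 460*x^2 - 13*x - 11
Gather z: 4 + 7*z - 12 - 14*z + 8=-7*z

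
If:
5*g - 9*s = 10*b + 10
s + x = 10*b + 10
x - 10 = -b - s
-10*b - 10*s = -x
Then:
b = 0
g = 40/11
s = 10/11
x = 100/11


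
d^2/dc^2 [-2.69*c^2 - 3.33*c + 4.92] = -5.38000000000000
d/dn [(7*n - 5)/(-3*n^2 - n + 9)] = (-21*n^2 - 7*n + (6*n + 1)*(7*n - 5) + 63)/(3*n^2 + n - 9)^2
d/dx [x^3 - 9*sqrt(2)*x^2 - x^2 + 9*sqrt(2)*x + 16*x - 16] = 3*x^2 - 18*sqrt(2)*x - 2*x + 9*sqrt(2) + 16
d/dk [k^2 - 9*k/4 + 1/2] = 2*k - 9/4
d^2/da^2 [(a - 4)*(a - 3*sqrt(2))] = 2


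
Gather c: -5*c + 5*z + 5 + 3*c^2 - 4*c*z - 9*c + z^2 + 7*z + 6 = 3*c^2 + c*(-4*z - 14) + z^2 + 12*z + 11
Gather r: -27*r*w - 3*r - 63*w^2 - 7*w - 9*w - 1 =r*(-27*w - 3) - 63*w^2 - 16*w - 1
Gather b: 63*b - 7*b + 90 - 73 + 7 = 56*b + 24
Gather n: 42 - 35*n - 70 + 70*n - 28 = 35*n - 56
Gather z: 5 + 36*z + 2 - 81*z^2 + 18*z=-81*z^2 + 54*z + 7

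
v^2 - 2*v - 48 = (v - 8)*(v + 6)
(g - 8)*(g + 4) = g^2 - 4*g - 32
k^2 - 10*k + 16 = (k - 8)*(k - 2)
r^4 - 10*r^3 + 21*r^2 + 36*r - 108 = (r - 6)*(r - 3)^2*(r + 2)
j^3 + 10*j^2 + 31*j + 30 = (j + 2)*(j + 3)*(j + 5)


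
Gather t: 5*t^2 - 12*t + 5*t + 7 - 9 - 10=5*t^2 - 7*t - 12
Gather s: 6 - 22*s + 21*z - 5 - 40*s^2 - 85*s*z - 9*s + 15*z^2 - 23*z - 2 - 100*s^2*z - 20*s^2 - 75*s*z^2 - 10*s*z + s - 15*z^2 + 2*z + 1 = s^2*(-100*z - 60) + s*(-75*z^2 - 95*z - 30)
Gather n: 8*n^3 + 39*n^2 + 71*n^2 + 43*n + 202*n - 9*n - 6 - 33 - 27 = 8*n^3 + 110*n^2 + 236*n - 66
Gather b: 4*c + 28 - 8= 4*c + 20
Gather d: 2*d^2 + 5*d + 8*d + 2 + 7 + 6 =2*d^2 + 13*d + 15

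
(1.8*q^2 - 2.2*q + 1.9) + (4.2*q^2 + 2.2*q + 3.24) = 6.0*q^2 + 5.14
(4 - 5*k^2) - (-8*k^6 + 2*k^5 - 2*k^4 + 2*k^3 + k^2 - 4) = 8*k^6 - 2*k^5 + 2*k^4 - 2*k^3 - 6*k^2 + 8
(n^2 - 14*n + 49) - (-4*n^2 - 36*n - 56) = 5*n^2 + 22*n + 105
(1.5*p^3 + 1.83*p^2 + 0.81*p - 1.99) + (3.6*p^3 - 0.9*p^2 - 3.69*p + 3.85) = 5.1*p^3 + 0.93*p^2 - 2.88*p + 1.86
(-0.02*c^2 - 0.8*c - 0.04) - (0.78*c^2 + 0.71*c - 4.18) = -0.8*c^2 - 1.51*c + 4.14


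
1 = 1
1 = 1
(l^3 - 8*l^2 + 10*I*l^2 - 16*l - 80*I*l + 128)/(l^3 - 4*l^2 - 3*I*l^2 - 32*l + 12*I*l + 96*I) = (l^2 + 10*I*l - 16)/(l^2 + l*(4 - 3*I) - 12*I)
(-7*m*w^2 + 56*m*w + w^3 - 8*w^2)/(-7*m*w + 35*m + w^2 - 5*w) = w*(w - 8)/(w - 5)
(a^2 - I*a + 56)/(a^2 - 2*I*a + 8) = (a^2 - I*a + 56)/(a^2 - 2*I*a + 8)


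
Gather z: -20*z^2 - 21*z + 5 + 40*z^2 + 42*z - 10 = 20*z^2 + 21*z - 5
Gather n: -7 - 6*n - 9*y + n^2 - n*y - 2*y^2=n^2 + n*(-y - 6) - 2*y^2 - 9*y - 7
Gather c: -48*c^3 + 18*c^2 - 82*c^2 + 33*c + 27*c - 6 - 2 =-48*c^3 - 64*c^2 + 60*c - 8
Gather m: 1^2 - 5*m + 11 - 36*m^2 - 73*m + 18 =-36*m^2 - 78*m + 30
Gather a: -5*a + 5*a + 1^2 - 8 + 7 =0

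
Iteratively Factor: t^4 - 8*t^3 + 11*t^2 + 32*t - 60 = (t - 2)*(t^3 - 6*t^2 - t + 30) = (t - 2)*(t + 2)*(t^2 - 8*t + 15) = (t - 3)*(t - 2)*(t + 2)*(t - 5)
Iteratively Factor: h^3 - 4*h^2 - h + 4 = (h - 4)*(h^2 - 1) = (h - 4)*(h - 1)*(h + 1)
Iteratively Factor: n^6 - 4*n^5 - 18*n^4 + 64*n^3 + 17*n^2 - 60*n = (n)*(n^5 - 4*n^4 - 18*n^3 + 64*n^2 + 17*n - 60) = n*(n - 5)*(n^4 + n^3 - 13*n^2 - n + 12) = n*(n - 5)*(n - 3)*(n^3 + 4*n^2 - n - 4) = n*(n - 5)*(n - 3)*(n + 1)*(n^2 + 3*n - 4) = n*(n - 5)*(n - 3)*(n + 1)*(n + 4)*(n - 1)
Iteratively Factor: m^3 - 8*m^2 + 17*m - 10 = (m - 2)*(m^2 - 6*m + 5) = (m - 5)*(m - 2)*(m - 1)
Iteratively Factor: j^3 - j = (j - 1)*(j^2 + j) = (j - 1)*(j + 1)*(j)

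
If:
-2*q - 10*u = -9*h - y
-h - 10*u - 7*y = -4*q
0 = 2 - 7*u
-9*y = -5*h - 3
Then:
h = 645/896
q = 1951/896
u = 2/7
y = 657/896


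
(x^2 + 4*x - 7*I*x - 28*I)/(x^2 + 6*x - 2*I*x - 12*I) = (x^2 + x*(4 - 7*I) - 28*I)/(x^2 + 2*x*(3 - I) - 12*I)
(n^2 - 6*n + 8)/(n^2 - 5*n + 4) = (n - 2)/(n - 1)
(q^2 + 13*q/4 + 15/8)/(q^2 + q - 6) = (q^2 + 13*q/4 + 15/8)/(q^2 + q - 6)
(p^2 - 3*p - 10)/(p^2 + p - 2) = (p - 5)/(p - 1)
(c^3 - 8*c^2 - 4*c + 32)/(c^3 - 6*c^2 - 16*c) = (c - 2)/c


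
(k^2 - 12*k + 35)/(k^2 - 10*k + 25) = (k - 7)/(k - 5)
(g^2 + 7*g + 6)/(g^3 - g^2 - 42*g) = (g + 1)/(g*(g - 7))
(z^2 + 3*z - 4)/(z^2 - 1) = (z + 4)/(z + 1)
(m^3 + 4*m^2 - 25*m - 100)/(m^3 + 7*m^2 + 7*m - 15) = (m^2 - m - 20)/(m^2 + 2*m - 3)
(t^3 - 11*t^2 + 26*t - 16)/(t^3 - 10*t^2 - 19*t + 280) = (t^2 - 3*t + 2)/(t^2 - 2*t - 35)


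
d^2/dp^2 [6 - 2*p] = 0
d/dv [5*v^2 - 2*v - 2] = 10*v - 2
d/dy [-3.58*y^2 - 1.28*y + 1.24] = -7.16*y - 1.28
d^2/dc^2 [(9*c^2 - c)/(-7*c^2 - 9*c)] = 1232/(343*c^3 + 1323*c^2 + 1701*c + 729)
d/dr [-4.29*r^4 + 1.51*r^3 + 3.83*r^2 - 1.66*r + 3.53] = -17.16*r^3 + 4.53*r^2 + 7.66*r - 1.66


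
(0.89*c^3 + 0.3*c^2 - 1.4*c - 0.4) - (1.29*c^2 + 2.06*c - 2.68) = 0.89*c^3 - 0.99*c^2 - 3.46*c + 2.28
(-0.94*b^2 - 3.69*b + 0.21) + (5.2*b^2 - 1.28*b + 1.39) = 4.26*b^2 - 4.97*b + 1.6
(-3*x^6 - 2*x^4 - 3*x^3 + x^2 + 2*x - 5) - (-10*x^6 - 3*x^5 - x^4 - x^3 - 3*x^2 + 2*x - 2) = 7*x^6 + 3*x^5 - x^4 - 2*x^3 + 4*x^2 - 3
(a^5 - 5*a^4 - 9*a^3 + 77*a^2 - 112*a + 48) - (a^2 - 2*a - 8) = a^5 - 5*a^4 - 9*a^3 + 76*a^2 - 110*a + 56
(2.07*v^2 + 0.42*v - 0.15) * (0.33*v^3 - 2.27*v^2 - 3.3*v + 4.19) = 0.6831*v^5 - 4.5603*v^4 - 7.8339*v^3 + 7.6278*v^2 + 2.2548*v - 0.6285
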